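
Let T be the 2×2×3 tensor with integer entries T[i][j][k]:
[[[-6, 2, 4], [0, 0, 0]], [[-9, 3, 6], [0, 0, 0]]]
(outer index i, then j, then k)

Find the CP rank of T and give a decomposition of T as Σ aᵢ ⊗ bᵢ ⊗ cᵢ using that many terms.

rank(T) = 1

Lower bound: T ≠ 0 (e.g. T[0,0,0] = -6), so rank(T) ≥ 1.
Upper bound: if T = a ⊗ b ⊗ c then every fibre of T is a multiple of the corresponding factor, so read the factors off the fibres through the nonzero entry T[0,0,0] = -6.
The mode-1 fibre T[:,0,0] = [-6, -9] gives a = [2, 3] (primitive direction); the mode-2 fibre T[0,:,0] = [-6, 0] gives b = [1, 0]; then c[k] = T[0,0,k] / (a[0]·b[0]) = [-6, 2, 4] / 2 = [-3, 1, 2].
Expanding [2, 3] ⊗ [1, 0] ⊗ [-3, 1, 2] reproduces all 12 entries of T, so T = [2, 3] ⊗ [1, 0] ⊗ [-3, 1, 2] and rank(T) ≤ 1.
These bounds meet, so rank(T) = 1.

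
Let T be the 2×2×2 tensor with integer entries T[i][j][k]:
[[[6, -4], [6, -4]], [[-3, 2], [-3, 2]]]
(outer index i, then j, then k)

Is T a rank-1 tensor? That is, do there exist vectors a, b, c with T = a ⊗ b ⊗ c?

The mode-1 fibre T[:,0,0] = [6, -3] gives a = [2, -1] (primitive direction); the mode-2 fibre T[0,:,0] = [6, 6] gives b = [1, 1]; then c[k] = T[0,0,k] / (a[0]·b[0]) = [6, -4] / 2 = [3, -2].
Expanding [2, -1] ⊗ [1, 1] ⊗ [3, -2] reproduces all 8 entries of T, so T = [2, -1] ⊗ [1, 1] ⊗ [3, -2] and rank(T) ≤ 1.
Equivalently every frontal slice T[:,:,k] is c[k] times the rank-1 matrix [2, -1] ⊗ [1, 1]. So T has rank 1 (it is nonzero).

Yes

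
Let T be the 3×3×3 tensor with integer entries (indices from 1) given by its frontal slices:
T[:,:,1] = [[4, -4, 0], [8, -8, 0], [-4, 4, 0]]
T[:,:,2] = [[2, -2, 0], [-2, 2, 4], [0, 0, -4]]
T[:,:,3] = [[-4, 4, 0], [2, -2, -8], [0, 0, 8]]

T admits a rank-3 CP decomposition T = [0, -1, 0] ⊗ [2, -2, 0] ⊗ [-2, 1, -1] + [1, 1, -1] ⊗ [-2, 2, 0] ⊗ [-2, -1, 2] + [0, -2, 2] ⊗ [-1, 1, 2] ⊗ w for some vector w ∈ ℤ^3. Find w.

w = [0, -1, 2]

Subtract the known terms from T to get the rank-1 residual R = [0, -2, 2] ⊗ [-1, 1, 2] ⊗ w, so R[i,j,k] = a[i]·b[j]·w[k]. Pick indices with nonzero a[2]·b[1] = (-2)·(-1) = 2. Only the fibre through (2,1,·) is needed: R[2,1,:] = T[2,1,:] − Σₗ aₗ[2]bₗ[1]cₗ = [8, -2, 2] − (-1)·(2)·[-2, 1, -1] − (1)·(-2)·[-2, -1, 2] = [0, -2, 4]. Then w[k] = R[2,1,k] / 2 for each k, giving w = [0, -2, 4] / 2 = [0, -1, 2].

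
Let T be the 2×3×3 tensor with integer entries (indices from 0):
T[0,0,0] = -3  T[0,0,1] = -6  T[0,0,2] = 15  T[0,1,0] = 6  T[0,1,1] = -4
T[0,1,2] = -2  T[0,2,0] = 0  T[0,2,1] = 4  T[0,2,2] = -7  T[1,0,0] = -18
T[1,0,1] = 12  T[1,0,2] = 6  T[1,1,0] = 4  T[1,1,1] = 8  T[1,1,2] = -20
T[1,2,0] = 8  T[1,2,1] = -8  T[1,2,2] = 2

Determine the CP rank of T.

2

Lower bound: the mode-1 unfolding of T (rows indexed by i, columns by (j,k) = (0,0), (0,1), (0,2), (1,0), (1,1), (1,2), (2,0), (2,1), (2,2)) is [[-3, -6, 15, 6, -4, -2, 0, 4, -7], [-18, 12, 6, 4, 8, -20, 8, -8, 2]].
There the 2×2 minor on rows i ∈ {0, 1}, columns (j,k) ∈ {(0,0), (0,1)} is det [[-3, -6], [-18, 12]] = -144 ≠ 0, so this unfolding has rank ≥ 2; CP rank is at least every unfolding rank, so rank(T) ≥ 2. (Flattening ranks never certify an upper bound on CP rank; for that we must actually write T with 2 rank-1 terms.)
Upper bound — finding two terms. Write S_k = T[:,:,k] for the frontal slices: S₀ = [[-3, 6, 0], [-18, 4, 8]], S₁ = [[-6, -4, 4], [12, 8, -8]], S₂ = [[15, -2, -7], [6, -20, 2]].
If T = a₁ ⊗ b₁ ⊗ c₁ + a₂ ⊗ b₂ ⊗ c₂ then each S_k = c₁[k]·a₁b₁ᵀ + c₂[k]·a₂b₂ᵀ. S₀ and S₁ are linearly independent, so a₁b₁ᵀ and a₂b₂ᵀ must span the same plane of matrices: they are the rank-1 matrices of the form x·S₀ + y·S₁.
The 2×2 minor of x·S₀ + y·S₁ on rows {0,1}, columns {0,1} is 96·x² − 192·xy = 96·(x − 2·y)(x), vanishing at (x:y) = (2:1) and (0:1).
M₁ = 2·S₀ + S₁ = [[-12, 8, 4], [-24, 16, 8]] = (-4)·(1, 2)(3, -2, -1)ᵀ and M₂ = S₁ = [[-6, -4, 4], [12, 8, -8]] = (-2)·(1, -2)(3, 2, -2)ᵀ, so take a₁ = (1, 2), b₁ = (3, -2, -1), a₂ = (1, -2), b₂ = (3, 2, -2).
Each slice is an integer combination of E₁ = a₁b₁ᵀ and E₂ = a₂b₂ᵀ: S₀ = −2·E₁ + E₂, S₁ = −2·E₂, S₂ = 3·E₁ + 2·E₂; reading off coefficients, c₁ = (-2, 0, 3) and c₂ = (1, -2, 2).
Hence T = (1, 2) ⊗ (3, -2, -1) ⊗ (-2, 0, 3) + (1, -2) ⊗ (3, 2, -2) ⊗ (1, -2, 2), so rank(T) ≤ 2.
These bounds meet, so rank(T) = 2.
Check entry T[1,1,0] = 4: (2)·(-2)·(-2) + (-2)·(2)·(1) = 4.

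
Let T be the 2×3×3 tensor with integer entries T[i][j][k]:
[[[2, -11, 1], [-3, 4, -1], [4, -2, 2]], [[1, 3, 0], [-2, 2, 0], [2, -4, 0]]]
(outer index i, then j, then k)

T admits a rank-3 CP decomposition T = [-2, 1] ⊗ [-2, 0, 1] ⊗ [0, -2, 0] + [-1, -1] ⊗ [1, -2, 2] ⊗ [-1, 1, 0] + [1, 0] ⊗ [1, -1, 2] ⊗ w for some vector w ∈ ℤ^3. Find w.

Subtract the known terms from T to get the rank-1 residual R = [1, 0] ⊗ [1, -1, 2] ⊗ w, so R[i,j,k] = a[i]·b[j]·w[k]. Pick indices with nonzero a[0]·b[0] = (1)·(1) = 1. Only the fibre through (0,0,·) is needed: R[0,0,:] = T[0,0,:] − Σₗ aₗ[0]bₗ[0]cₗ = [2, -11, 1] − (-2)·(-2)·[0, -2, 0] − (-1)·(1)·[-1, 1, 0] = [1, -2, 1]. Then w[k] = R[0,0,k] / 1 for each k, giving w = [1, -2, 1] / 1 = [1, -2, 1].

w = [1, -2, 1]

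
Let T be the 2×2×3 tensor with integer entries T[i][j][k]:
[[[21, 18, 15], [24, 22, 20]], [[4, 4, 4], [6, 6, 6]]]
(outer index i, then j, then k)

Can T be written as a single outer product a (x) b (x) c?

No

The mode-1 unfolding of T (rows indexed by i, columns by (j,k) = (0,0), (0,1), (0,2), (1,0), (1,1), (1,2)) is [[21, 18, 15, 24, 22, 20], [4, 4, 4, 6, 6, 6]].
There the 2×2 minor on rows i ∈ {0, 1}, columns (j,k) ∈ {(0,0), (0,1)} is det [[21, 18], [4, 4]] = 12 ≠ 0, so this unfolding has rank ≥ 2; CP rank is at least every unfolding rank, so rank(T) ≥ 2.
In particular rank(T) ≥ 2 > 1, so T is not rank-1.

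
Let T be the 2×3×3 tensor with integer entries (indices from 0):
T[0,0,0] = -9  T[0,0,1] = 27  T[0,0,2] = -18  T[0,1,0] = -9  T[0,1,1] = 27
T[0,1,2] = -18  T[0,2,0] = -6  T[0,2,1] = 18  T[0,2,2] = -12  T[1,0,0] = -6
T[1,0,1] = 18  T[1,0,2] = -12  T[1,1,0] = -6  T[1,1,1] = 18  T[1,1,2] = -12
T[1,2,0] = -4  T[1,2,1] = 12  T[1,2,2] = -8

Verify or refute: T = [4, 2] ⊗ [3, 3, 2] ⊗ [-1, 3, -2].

No

Reconstruct entry (0,0,0) from the claimed factors: Σₗ aₗ[0]bₗ[0]cₗ[0] = (4)·(3)·(-1) = -12, but T[0,0,0] = -9. The claim is false.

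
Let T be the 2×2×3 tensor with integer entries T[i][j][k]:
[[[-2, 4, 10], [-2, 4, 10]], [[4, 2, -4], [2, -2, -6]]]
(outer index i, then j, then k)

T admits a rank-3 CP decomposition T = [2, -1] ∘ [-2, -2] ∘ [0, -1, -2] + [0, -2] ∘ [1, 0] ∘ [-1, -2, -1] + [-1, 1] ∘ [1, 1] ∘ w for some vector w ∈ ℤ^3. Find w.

w = [2, 0, -2]

Subtract the known terms from T to get the rank-1 residual R = [-1, 1] ∘ [1, 1] ∘ w, so R[i,j,k] = a[i]·b[j]·w[k]. Pick indices with nonzero a[0]·b[0] = (-1)·(1) = -1. Only the fibre through (0,0,·) is needed: R[0,0,:] = T[0,0,:] − Σₗ aₗ[0]bₗ[0]cₗ = [-2, 4, 10] − (2)·(-2)·[0, -1, -2] − (0)·(1)·[-1, -2, -1] = [-2, 0, 2]. Then w[k] = R[0,0,k] / -1 for each k, giving w = [-2, 0, 2] / -1 = [2, 0, -2].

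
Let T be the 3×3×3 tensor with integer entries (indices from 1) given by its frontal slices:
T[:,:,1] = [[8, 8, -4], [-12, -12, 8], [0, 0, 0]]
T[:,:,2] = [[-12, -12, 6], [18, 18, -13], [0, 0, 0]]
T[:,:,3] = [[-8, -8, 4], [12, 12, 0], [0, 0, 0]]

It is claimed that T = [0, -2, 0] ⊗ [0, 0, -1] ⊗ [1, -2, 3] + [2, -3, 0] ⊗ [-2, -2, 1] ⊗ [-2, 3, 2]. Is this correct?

Yes

Reconstruct entrywise from the claimed factors. For example, T[2,3,1] = 8 and Σₗ aₗ[2]bₗ[3]cₗ[1] = (-2)·(-1)·(1) + (-3)·(1)·(-2) = 8; checking all 27 entries, every one matches. The claim holds.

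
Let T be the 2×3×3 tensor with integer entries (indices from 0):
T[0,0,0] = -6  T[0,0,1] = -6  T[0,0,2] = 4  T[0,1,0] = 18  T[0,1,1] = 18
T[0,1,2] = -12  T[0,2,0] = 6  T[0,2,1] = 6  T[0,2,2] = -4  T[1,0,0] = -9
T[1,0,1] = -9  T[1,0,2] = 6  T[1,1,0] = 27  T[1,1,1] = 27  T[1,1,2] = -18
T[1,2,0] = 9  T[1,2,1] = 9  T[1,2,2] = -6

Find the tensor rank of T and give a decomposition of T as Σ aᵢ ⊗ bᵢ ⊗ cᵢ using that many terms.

rank(T) = 1

Lower bound: T ≠ 0 (e.g. T[0,0,0] = -6), so rank(T) ≥ 1.
Upper bound: if T = a ⊗ b ⊗ c then every fibre of T is a multiple of the corresponding factor, so read the factors off the fibres through the nonzero entry T[0,0,0] = -6.
The mode-1 fibre T[:,0,0] = [-6, -9] gives a = [2, 3] (primitive direction); the mode-2 fibre T[0,:,0] = [-6, 18, 6] gives b = [1, -3, -1]; then c[k] = T[0,0,k] / (a[0]·b[0]) = [-6, -6, 4] / 2 = [-3, -3, 2].
Expanding [2, 3] ⊗ [1, -3, -1] ⊗ [-3, -3, 2] reproduces all 18 entries of T, so T = [2, 3] ⊗ [1, -3, -1] ⊗ [-3, -3, 2] and rank(T) ≤ 1.
These bounds meet, so rank(T) = 1.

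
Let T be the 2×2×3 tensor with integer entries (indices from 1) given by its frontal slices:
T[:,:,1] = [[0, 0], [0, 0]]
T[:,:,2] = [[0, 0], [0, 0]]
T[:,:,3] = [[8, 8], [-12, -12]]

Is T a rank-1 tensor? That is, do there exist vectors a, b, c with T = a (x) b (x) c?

If T = a (x) b (x) c then every fibre of T is a multiple of the corresponding factor, so read the factors off the fibres through the nonzero entry T[1,1,3] = 8.
The mode-1 fibre T[:,1,3] = [8, -12] gives a = [2, -3] (primitive direction); the mode-2 fibre T[1,:,3] = [8, 8] gives b = [1, 1]; then c[k] = T[1,1,k] / (a[1]·b[1]) = [0, 0, 8] / 2 = [0, 0, 4].
Expanding [2, -3] (x) [1, 1] (x) [0, 0, 4] reproduces all 12 entries of T, so T = [2, -3] (x) [1, 1] (x) [0, 0, 4] and rank(T) ≤ 1.
Equivalently every frontal slice T[:,:,k] is c[k] times the rank-1 matrix [2, -3] (x) [1, 1]. So T has rank 1 (it is nonzero).

Yes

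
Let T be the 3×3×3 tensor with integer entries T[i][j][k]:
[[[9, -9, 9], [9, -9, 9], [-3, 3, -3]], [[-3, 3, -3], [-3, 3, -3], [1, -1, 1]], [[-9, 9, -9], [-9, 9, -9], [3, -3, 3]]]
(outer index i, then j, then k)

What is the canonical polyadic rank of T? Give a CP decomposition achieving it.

Lower bound: T ≠ 0 (e.g. T[0,0,0] = 9), so rank(T) ≥ 1.
Upper bound: if T = a ⊗ b ⊗ c then every fibre of T is a multiple of the corresponding factor, so read the factors off the fibres through the nonzero entry T[0,0,0] = 9.
The mode-1 fibre T[:,0,0] = [9, -3, -9] gives a = (3, -1, -3) (primitive direction); the mode-2 fibre T[0,:,0] = [9, 9, -3] gives b = (3, 3, -1); then c[k] = T[0,0,k] / (a[0]·b[0]) = [9, -9, 9] / 9 = (1, -1, 1).
Expanding (3, -1, -3) ⊗ (3, 3, -1) ⊗ (1, -1, 1) reproduces all 27 entries of T, so T = (3, -1, -3) ⊗ (3, 3, -1) ⊗ (1, -1, 1) and rank(T) ≤ 1.
These bounds meet, so rank(T) = 1.

rank(T) = 1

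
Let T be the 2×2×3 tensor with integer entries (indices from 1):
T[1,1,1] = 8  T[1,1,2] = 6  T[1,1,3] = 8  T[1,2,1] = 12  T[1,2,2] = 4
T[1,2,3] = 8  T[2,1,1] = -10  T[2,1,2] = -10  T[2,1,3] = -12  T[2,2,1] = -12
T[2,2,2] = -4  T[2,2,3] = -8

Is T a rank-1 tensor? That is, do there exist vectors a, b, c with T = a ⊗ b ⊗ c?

The mode-2 unfolding of T (rows indexed by j, columns by (i,k) = (1,1), (1,2), (1,3), (2,1), (2,2), (2,3)) is [[8, 6, 8, -10, -10, -12], [12, 4, 8, -12, -4, -8]].
There the 2×2 minor on rows j ∈ {1, 2}, columns (i,k) ∈ {(1,1), (1,2)} is det [[8, 6], [12, 4]] = -40 ≠ 0, so this unfolding has rank ≥ 2; CP rank is at least every unfolding rank, so rank(T) ≥ 2.
In particular rank(T) ≥ 2 > 1, so T is not rank-1.

No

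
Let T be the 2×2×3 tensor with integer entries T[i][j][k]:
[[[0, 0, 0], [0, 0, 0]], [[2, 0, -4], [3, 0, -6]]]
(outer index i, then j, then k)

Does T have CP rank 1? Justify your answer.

Yes

If T = a (x) b (x) c then every fibre of T is a multiple of the corresponding factor, so read the factors off the fibres through the nonzero entry T[1,0,0] = 2.
The mode-1 fibre T[:,0,0] = [0, 2] gives a = (0, 1) (primitive direction); the mode-2 fibre T[1,:,0] = [2, 3] gives b = (2, 3); then c[k] = T[1,0,k] / (a[1]·b[0]) = [2, 0, -4] / 2 = (1, 0, -2).
Expanding (0, 1) (x) (2, 3) (x) (1, 0, -2) reproduces all 12 entries of T, so T = (0, 1) (x) (2, 3) (x) (1, 0, -2) and rank(T) ≤ 1.
Equivalently every frontal slice T[:,:,k] is c[k] times the rank-1 matrix (0, 1) (x) (2, 3). So T has rank 1 (it is nonzero).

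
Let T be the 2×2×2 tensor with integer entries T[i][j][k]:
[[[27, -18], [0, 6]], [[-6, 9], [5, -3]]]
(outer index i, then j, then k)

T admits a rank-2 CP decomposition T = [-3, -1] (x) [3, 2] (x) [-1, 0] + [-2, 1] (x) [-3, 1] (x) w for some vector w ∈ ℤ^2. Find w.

Subtract the known terms from T to get the rank-1 residual R = [-2, 1] (x) [-3, 1] (x) w, so R[i,j,k] = a[i]·b[j]·w[k]. Pick indices with nonzero a[0]·b[0] = (-2)·(-3) = 6. Only the fibre through (0,0,·) is needed: R[0,0,:] = T[0,0,:] − Σₗ aₗ[0]bₗ[0]cₗ = [27, -18] − (-3)·(3)·[-1, 0] = [18, -18]. Then w[k] = R[0,0,k] / 6 for each k, giving w = [18, -18] / 6 = [3, -3].

w = [3, -3]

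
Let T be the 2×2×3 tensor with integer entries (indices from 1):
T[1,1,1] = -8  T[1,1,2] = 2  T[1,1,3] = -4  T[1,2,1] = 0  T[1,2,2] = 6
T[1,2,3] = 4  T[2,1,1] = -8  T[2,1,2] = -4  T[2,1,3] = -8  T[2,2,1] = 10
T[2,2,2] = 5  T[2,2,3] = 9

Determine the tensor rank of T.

Lower bound: in the mode-3 unfolding of T (rows indexed by k, columns by (i,j)) the 3×3 minor on rows k ∈ {1, 2, 3}, columns (i,j) ∈ {(1,1), (1,2), (2,2)} is det [[-8, 0, 10], [2, 6, 5], [-4, 4, 9]] = 48 ≠ 0, so that unfolding has rank ≥ 3 and hence rank(T) ≥ 3 (CP rank is at least every unfolding rank, though it can be larger).
Upper bound: T is a sum of 3 rank-1 terms, T = [0, 1] ⊗ [0, 1] ⊗ [2, 1, 1] + [1, 0] ⊗ [1, 1] ⊗ [-4, 4, 0] + [1, 2] ⊗ [1, -1] ⊗ [-4, -2, -4] (one valid choice — decompositions are not unique — normalised so each a, b is primitive with positive first nonzero entry; check it by expanding all entries), so rank(T) ≤ 3.
These bounds meet, so rank(T) = 3.

3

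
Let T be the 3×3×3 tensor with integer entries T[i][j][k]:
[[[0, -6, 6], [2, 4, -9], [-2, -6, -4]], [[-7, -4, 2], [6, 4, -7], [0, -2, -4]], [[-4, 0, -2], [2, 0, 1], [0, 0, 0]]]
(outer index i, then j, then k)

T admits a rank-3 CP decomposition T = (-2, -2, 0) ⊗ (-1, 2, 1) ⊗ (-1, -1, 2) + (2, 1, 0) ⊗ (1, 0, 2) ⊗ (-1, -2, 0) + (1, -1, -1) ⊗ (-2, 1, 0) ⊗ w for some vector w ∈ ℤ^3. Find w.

Subtract the known terms from T to get the rank-1 residual R = (1, -1, -1) ⊗ (-2, 1, 0) ⊗ w, so R[i,j,k] = a[i]·b[j]·w[k]. Pick indices with nonzero a[0]·b[0] = (1)·(-2) = -2. Only the fibre through (0,0,·) is needed: R[0,0,:] = T[0,0,:] − Σₗ aₗ[0]bₗ[0]cₗ = [0, -6, 6] − (-2)·(-1)·(-1, -1, 2) − (2)·(1)·(-1, -2, 0) = [4, 0, 2]. Then w[k] = R[0,0,k] / -2 for each k, giving w = [4, 0, 2] / -2 = (-2, 0, -1).

w = (-2, 0, -1)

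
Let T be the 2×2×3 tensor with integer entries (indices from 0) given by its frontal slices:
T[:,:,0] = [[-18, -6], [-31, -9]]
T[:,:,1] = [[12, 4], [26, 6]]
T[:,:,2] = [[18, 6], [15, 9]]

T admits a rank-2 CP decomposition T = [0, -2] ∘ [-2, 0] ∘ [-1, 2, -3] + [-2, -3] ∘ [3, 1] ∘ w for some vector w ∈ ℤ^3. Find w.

w = [3, -2, -3]

Subtract the known terms from T to get the rank-1 residual R = [-2, -3] ∘ [3, 1] ∘ w, so R[i,j,k] = a[i]·b[j]·w[k]. Pick indices with nonzero a[0]·b[0] = (-2)·(3) = -6. Only the fibre through (0,0,·) is needed: R[0,0,:] = T[0,0,:] − Σₗ aₗ[0]bₗ[0]cₗ = [-18, 12, 18] − (0)·(-2)·[-1, 2, -3] = [-18, 12, 18]. Then w[k] = R[0,0,k] / -6 for each k, giving w = [-18, 12, 18] / -6 = [3, -2, -3].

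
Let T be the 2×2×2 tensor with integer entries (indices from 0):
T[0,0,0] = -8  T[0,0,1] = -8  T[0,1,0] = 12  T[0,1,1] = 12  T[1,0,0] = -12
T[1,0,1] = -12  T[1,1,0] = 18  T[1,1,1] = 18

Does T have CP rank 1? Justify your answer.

Yes

The mode-1 fibre T[:,0,0] = [-8, -12] gives a = (2, 3) (primitive direction); the mode-2 fibre T[0,:,0] = [-8, 12] gives b = (2, -3); then c[k] = T[0,0,k] / (a[0]·b[0]) = [-8, -8] / 4 = (-2, -2).
Expanding (2, 3) ⊗ (2, -3) ⊗ (-2, -2) reproduces all 8 entries of T, so T = (2, 3) ⊗ (2, -3) ⊗ (-2, -2) and rank(T) ≤ 1.
Equivalently every frontal slice T[:,:,k] is c[k] times the rank-1 matrix (2, 3) ⊗ (2, -3). So T has rank 1 (it is nonzero).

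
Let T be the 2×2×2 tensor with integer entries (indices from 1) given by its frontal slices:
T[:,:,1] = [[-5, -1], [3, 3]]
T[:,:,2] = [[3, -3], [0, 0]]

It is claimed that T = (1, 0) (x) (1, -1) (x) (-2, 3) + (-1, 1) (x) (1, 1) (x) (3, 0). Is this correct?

Reconstruct entrywise from the claimed factors. For example, T[1,1,1] = -5 and Σₗ aₗ[1]bₗ[1]cₗ[1] = (1)·(1)·(-2) + (-1)·(1)·(3) = -5; checking all 8 entries, every one matches. The claim holds.

Yes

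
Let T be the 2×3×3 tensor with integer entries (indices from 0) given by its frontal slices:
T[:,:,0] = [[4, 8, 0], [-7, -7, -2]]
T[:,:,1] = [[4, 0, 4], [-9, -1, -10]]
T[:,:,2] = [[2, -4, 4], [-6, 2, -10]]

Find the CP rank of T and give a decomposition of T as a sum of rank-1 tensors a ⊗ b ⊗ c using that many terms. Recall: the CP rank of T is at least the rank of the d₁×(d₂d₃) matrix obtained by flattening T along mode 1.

rank(T) = 3

Lower bound: the mode-3 unfolding of T (rows indexed by k, columns by (i,j) = (0,0), (0,1), (0,2), (1,0), (1,1), (1,2)) is [[4, 8, 0, -7, -7, -2], [4, 0, 4, -9, -1, -10], [2, -4, 4, -6, 2, -10]].
There the 3×3 minor on rows k ∈ {0, 1, 2}, columns (i,j) ∈ {(0,0), (0,1), (1,0)} is det [[4, 8, -7], [4, 0, -9], [2, -4, -6]] = 16 ≠ 0, so this unfolding has rank ≥ 3; CP rank is at least every unfolding rank, so rank(T) ≥ 3. (Unfolding ranks only ever bound the CP rank from below — rank(T) can be strictly larger than all of them — so the matching upper bound has to come from an explicit 3-term decomposition.)
Upper bound: T is a sum of 3 rank-1 terms, T = [0, 1] ⊗ [1, 1, 2] ⊗ [1, -1, -2] + [1, -2] ⊗ [1, 0, 1] ⊗ [4, 4, 2] + [1, -1] ⊗ [0, 2, -1] ⊗ [4, 0, -2] (one valid choice — decompositions are not unique — normalised so each a, b is primitive with positive first nonzero entry; check it by expanding all entries), so rank(T) ≤ 3.
These bounds meet, so rank(T) = 3.
Check entry T[1,2,0] = -2: (1)·(2)·(1) + (-2)·(1)·(4) + (-1)·(-1)·(4) = -2.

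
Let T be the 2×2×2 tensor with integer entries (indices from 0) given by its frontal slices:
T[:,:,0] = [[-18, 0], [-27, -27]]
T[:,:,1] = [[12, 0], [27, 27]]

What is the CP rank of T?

2

Lower bound: the mode-3 unfolding of T (rows indexed by k, columns by (i,j) = (0,0), (0,1), (1,0), (1,1)) is [[-18, 0, -27, -27], [12, 0, 27, 27]].
There the 2×2 minor on rows k ∈ {0, 1}, columns (i,j) ∈ {(0,0), (1,0)} is det [[-18, -27], [12, 27]] = -162 ≠ 0, so this unfolding has rank ≥ 2; CP rank is at least every unfolding rank, so rank(T) ≥ 2. (Unfolding ranks only ever bound the CP rank from below — rank(T) can be strictly larger than all of them — so the matching upper bound has to come from an explicit 2-term decomposition.)
Upper bound — finding two terms. Write S_k = T[:,:,k] for the frontal slices: S₀ = [[-18, 0], [-27, -27]], S₁ = [[12, 0], [27, 27]].
If T = a₁ ⊗ b₁ ⊗ c₁ + a₂ ⊗ b₂ ⊗ c₂ then each S_k = c₁[k]·a₁b₁ᵀ + c₂[k]·a₂b₂ᵀ. S₀ and S₁ are linearly independent, so a₁b₁ᵀ and a₂b₂ᵀ must span the same plane of matrices: they are the rank-1 matrices of the form x·S₀ + y·S₁.
det(x·S₀ + y·S₁) is 486·x² − 810·xy + 324·y² = 162·(3·x − 2·y)(x − y), vanishing at (x:y) = (2:3) and (1:1).
M₁ = 2·S₀ + 3·S₁ = [[0, 0], [27, 27]] = 27·[0, 1][1, 1]ᵀ and M₂ = S₀ + S₁ = [[-6, 0], [0, 0]] = (-6)·[1, 0][1, 0]ᵀ, so take a₁ = [0, 1], b₁ = [1, 1], a₂ = [1, 0], b₂ = [1, 0].
Each slice is an integer combination of E₁ = a₁b₁ᵀ and E₂ = a₂b₂ᵀ: S₀ = −27·E₁ − 18·E₂, S₁ = 27·E₁ + 12·E₂; reading off coefficients, c₁ = [-27, 27] and c₂ = [-18, 12].
Hence T = [0, 1] ⊗ [1, 1] ⊗ [-27, 27] + [1, 0] ⊗ [1, 0] ⊗ [-18, 12], so rank(T) ≤ 2.
These bounds meet, so rank(T) = 2.
Check entry T[1,0,1] = 27: (1)·(1)·(27) + (0)·(1)·(12) = 27.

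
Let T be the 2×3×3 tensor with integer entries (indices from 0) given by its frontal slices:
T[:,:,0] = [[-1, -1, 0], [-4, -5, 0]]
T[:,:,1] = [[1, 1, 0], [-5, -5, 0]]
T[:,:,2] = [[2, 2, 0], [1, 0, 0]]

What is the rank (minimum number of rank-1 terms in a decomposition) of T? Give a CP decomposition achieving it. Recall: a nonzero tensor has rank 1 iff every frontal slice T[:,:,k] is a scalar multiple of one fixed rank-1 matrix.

rank(T) = 3

Lower bound: in the mode-3 unfolding of T (rows indexed by k, columns by (i,j)) the 3×3 minor on rows k ∈ {0, 1, 2}, columns (i,j) ∈ {(0,0), (1,0), (1,1)} is det [[-1, -4, -5], [1, -5, -5], [2, 1, 0]] = -20 ≠ 0, so that unfolding has rank ≥ 3 and hence rank(T) ≥ 3 (CP rank is at least every unfolding rank, though it can be larger).
Upper bound: T is a sum of 3 rank-1 terms, T = (0, 1) ⊗ (1, 1, 0) ⊗ (-4, -4, 4) + (0, 1) ⊗ (1, 2, 0) ⊗ (-1, 0, -1) + (1, -1) ⊗ (1, 1, 0) ⊗ (-1, 1, 2) (one valid choice — decompositions are not unique — normalised so each a, b is primitive with positive first nonzero entry; check it by expanding all entries), so rank(T) ≤ 3.
These bounds meet, so rank(T) = 3.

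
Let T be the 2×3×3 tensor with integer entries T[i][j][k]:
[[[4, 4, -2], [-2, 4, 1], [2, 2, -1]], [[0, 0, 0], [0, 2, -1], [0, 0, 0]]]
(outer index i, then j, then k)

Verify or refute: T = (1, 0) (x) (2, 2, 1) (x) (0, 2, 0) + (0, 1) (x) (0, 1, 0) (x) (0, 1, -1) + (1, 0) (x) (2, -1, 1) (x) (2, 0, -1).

Reconstruct entry (1,1,1) from the claimed factors: Σₗ aₗ[1]bₗ[1]cₗ[1] = (0)·(2)·(2) + (1)·(1)·(1) + (0)·(-1)·(0) = 1, but T[1,1,1] = 2. The claim is false.

No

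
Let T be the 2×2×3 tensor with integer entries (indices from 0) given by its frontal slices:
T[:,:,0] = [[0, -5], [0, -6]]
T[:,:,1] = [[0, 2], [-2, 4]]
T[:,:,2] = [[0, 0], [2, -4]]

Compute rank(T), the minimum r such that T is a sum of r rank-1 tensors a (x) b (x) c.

Lower bound: the mode-3 unfolding of T (rows indexed by k, columns by (i,j) = (0,0), (0,1), (1,0), (1,1)) is [[0, -5, 0, -6], [0, 2, -2, 4], [0, 0, 2, -4]].
There the 3×3 minor on rows k ∈ {0, 1, 2}, columns (i,j) ∈ {(0,1), (1,0), (1,1)} is det [[-5, 0, -6], [2, -2, 4], [0, 2, -4]] = -24 ≠ 0, so this unfolding has rank ≥ 3; CP rank is at least every unfolding rank, so rank(T) ≥ 3. (Unfolding ranks only ever bound the CP rank from below — rank(T) can be strictly larger than all of them — so the matching upper bound has to come from an explicit 3-term decomposition.)
Upper bound: T is a sum of 3 rank-1 terms, T = (0, 1) (x) (1, -2) (x) (0, -2, 2) + (1, 1) (x) (0, 1) (x) (-4, 4, 0) + (1, 2) (x) (0, 1) (x) (-1, -2, 0) (one valid choice — decompositions are not unique — normalised so each a, b is primitive with positive first nonzero entry; check it by expanding all entries), so rank(T) ≤ 3.
These bounds meet, so rank(T) = 3.

3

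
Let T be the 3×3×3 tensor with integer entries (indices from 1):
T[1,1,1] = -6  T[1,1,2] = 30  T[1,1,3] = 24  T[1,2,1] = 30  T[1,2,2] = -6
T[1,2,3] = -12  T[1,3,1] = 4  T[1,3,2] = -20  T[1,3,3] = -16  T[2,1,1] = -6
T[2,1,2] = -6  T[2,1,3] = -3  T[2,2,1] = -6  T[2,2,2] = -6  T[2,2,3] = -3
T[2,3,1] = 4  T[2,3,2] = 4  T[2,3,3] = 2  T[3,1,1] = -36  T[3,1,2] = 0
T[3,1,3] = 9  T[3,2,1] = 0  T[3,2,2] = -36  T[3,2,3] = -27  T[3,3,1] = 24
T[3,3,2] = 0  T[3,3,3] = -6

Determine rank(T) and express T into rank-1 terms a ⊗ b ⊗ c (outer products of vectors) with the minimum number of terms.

rank(T) = 2

Lower bound: the mode-2 unfolding of T (rows indexed by j, columns by (i,k) = (1,1), (1,2), (1,3), (2,1), (2,2), (2,3), (3,1), (3,2), (3,3)) is [[-6, 30, 24, -6, -6, -3, -36, 0, 9], [30, -6, -12, -6, -6, -3, 0, -36, -27], [4, -20, -16, 4, 4, 2, 24, 0, -6]].
There the 2×2 minor on rows j ∈ {1, 2}, columns (i,k) ∈ {(1,1), (1,2)} is det [[-6, 30], [30, -6]] = -864 ≠ 0, so this unfolding has rank ≥ 2; CP rank is at least every unfolding rank, so rank(T) ≥ 2. (This is only a lower bound: in general the CP rank may exceed every unfolding rank, so we still need to exhibit 2 rank-1 terms summing to T.)
Upper bound — finding two terms. Write S_k = T[:,:,k] for the frontal slices: S₁ = [[-6, 30, 4], [-6, -6, 4], [-36, 0, 24]], S₂ = [[30, -6, -20], [-6, -6, 4], [0, -36, 0]], S₃ = [[24, -12, -16], [-3, -3, 2], [9, -27, -6]].
If T = a₁ ⊗ b₁ ⊗ c₁ + a₂ ⊗ b₂ ⊗ c₂ then each S_k = c₁[k]·a₁b₁ᵀ + c₂[k]·a₂b₂ᵀ. S₁ and S₂ are linearly independent, so a₁b₁ᵀ and a₂b₂ᵀ must span the same plane of matrices: they are the rank-1 matrices of the form x·S₁ + y·S₂.
The 2×2 minor of x·S₁ + y·S₂ on rows {1,2}, columns {1,2} is 216·x² − 216·y² = 216·(x − y)(x + y), vanishing at (x:y) = (1:1) and (1:-1).
M₁ = S₁ + S₂ = [[24, 24, -16], [-12, -12, 8], [-36, -36, 24]] = 4·[2, -1, -3][3, 3, -2]ᵀ and M₂ = S₁ − S₂ = [[-36, 36, 24], [0, 0, 0], [-36, 36, 24]] = (-12)·[1, 0, 1][3, -3, -2]ᵀ, so take a₁ = [2, -1, -3], b₁ = [3, 3, -2], a₂ = [1, 0, 1], b₂ = [3, -3, -2].
Each slice is an integer combination of E₁ = a₁b₁ᵀ and E₂ = a₂b₂ᵀ: S₁ = 2·E₁ − 6·E₂, S₂ = 2·E₁ + 6·E₂, S₃ = E₁ + 6·E₂; reading off coefficients, c₁ = [2, 2, 1] and c₂ = [-6, 6, 6].
Hence T = [2, -1, -3] ⊗ [3, 3, -2] ⊗ [2, 2, 1] + [1, 0, 1] ⊗ [3, -3, -2] ⊗ [-6, 6, 6], so rank(T) ≤ 2.
These bounds meet, so rank(T) = 2.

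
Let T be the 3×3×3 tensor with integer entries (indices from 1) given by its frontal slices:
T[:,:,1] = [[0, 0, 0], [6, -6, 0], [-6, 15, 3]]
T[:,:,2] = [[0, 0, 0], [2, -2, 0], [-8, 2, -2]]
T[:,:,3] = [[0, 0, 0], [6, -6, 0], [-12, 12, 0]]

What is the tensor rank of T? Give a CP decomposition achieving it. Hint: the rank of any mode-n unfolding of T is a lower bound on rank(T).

Lower bound: the mode-3 unfolding of T (rows indexed by k, columns by (i,j) = (1,1), (1,2), (1,3), (2,1), (2,2), (2,3), (3,1), (3,2), (3,3)) is [[0, 0, 0, 6, -6, 0, -6, 15, 3], [0, 0, 0, 2, -2, 0, -8, 2, -2], [0, 0, 0, 6, -6, 0, -12, 12, 0]].
There the 2×2 minor on rows k ∈ {1, 2}, columns (i,j) ∈ {(2,1), (3,1)} is det [[6, -6], [2, -8]] = -36 ≠ 0, so this unfolding has rank ≥ 2; CP rank is at least every unfolding rank, so rank(T) ≥ 2. (Flattening ranks never certify an upper bound on CP rank; for that we must actually write T with 2 rank-1 terms.)
Upper bound — finding two terms. Write S_k = T[:,:,k] for the frontal slices: S₁ = [[0, 0, 0], [6, -6, 0], [-6, 15, 3]], S₂ = [[0, 0, 0], [2, -2, 0], [-8, 2, -2]], S₃ = [[0, 0, 0], [6, -6, 0], [-12, 12, 0]].
If T = a₁ ⊗ b₁ ⊗ c₁ + a₂ ⊗ b₂ ⊗ c₂ then each S_k = c₁[k]·a₁b₁ᵀ + c₂[k]·a₂b₂ᵀ. S₁ and S₂ are linearly independent, so a₁b₁ᵀ and a₂b₂ᵀ must span the same plane of matrices: they are the rank-1 matrices of the form x·S₁ + y·S₂.
The 2×2 minor of x·S₁ + y·S₂ on rows {2,3}, columns {1,2} is 54·x² − 18·xy − 12·y² = 6·(3·x − 2·y)(3·x + y), vanishing at (x:y) = (2:3) and (1:-3).
M₁ = 2·S₁ + 3·S₂ = [[0, 0, 0], [18, -18, 0], [-36, 36, 0]] = 18·[0, 1, -2][1, -1, 0]ᵀ and M₂ = S₁ − 3·S₂ = [[0, 0, 0], [0, 0, 0], [18, 9, 9]] = 9·[0, 0, 1][2, 1, 1]ᵀ, so take a₁ = [0, 1, -2], b₁ = [1, -1, 0], a₂ = [0, 0, 1], b₂ = [2, 1, 1].
Each slice is an integer combination of E₁ = a₁b₁ᵀ and E₂ = a₂b₂ᵀ: S₁ = 6·E₁ + 3·E₂, S₂ = 2·E₁ − 2·E₂, S₃ = 6·E₁; reading off coefficients, c₁ = [6, 2, 6] and c₂ = [3, -2, 0].
Hence T = [0, 1, -2] ⊗ [1, -1, 0] ⊗ [6, 2, 6] + [0, 0, 1] ⊗ [2, 1, 1] ⊗ [3, -2, 0], so rank(T) ≤ 2.
These bounds meet, so rank(T) = 2.

rank(T) = 2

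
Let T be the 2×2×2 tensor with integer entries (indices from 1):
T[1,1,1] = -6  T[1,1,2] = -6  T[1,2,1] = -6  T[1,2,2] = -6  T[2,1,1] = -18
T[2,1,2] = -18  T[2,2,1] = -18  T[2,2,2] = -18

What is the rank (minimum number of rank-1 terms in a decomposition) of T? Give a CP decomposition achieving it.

Lower bound: T ≠ 0 (e.g. T[1,1,1] = -6), so rank(T) ≥ 1.
Upper bound: the mode-1 fibre T[:,1,1] = [-6, -18] gives a = [1, 3] (primitive direction); the mode-2 fibre T[1,:,1] = [-6, -6] gives b = [1, 1]; then c[k] = T[1,1,k] / (a[1]·b[1]) = [-6, -6] / 1 = [-6, -6].
Expanding [1, 3] ∘ [1, 1] ∘ [-6, -6] reproduces all 8 entries of T, so T = [1, 3] ∘ [1, 1] ∘ [-6, -6] and rank(T) ≤ 1.
These bounds meet, so rank(T) = 1.

rank(T) = 1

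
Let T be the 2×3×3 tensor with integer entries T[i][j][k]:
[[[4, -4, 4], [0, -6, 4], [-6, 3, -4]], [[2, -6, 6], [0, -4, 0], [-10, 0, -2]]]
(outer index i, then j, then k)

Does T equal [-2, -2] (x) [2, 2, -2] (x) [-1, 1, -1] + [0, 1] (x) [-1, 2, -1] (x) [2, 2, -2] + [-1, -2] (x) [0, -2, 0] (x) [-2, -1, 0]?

No

Reconstruct entry (0,2,0) from the claimed factors: Σₗ aₗ[0]bₗ[2]cₗ[0] = (-2)·(-2)·(-1) + (0)·(-1)·(2) + (-1)·(0)·(-2) = -4, but T[0,2,0] = -6. The claim is false.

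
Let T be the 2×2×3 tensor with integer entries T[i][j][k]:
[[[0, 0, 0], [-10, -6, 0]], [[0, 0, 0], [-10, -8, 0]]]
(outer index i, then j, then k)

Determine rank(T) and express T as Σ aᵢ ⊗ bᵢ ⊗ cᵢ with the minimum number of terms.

rank(T) = 2

Lower bound: the mode-1 unfolding of T (rows indexed by i, columns by (j,k) = (0,0), (0,1), (0,2), (1,0), (1,1), (1,2)) is [[0, 0, 0, -10, -6, 0], [0, 0, 0, -10, -8, 0]].
There the 2×2 minor on rows i ∈ {0, 1}, columns (j,k) ∈ {(1,0), (1,1)} is det [[-10, -6], [-10, -8]] = 20 ≠ 0, so this unfolding has rank ≥ 2; CP rank is at least every unfolding rank, so rank(T) ≥ 2. (Unfolding ranks only ever bound the CP rank from below — rank(T) can be strictly larger than all of them — so the matching upper bound has to come from an explicit 2-term decomposition.)
Upper bound — finding two terms. Every mode-2 slice of T is a multiple of one matrix: T[:,j,:] = b[j]·M with b = [0, 1] and M = [[-10, -6, 0], [-10, -8, 0]] (rows indexed by i, columns by k). So it suffices to write M as a sum of two rank-1 matrices.
Splitting M by its rows (i = 0, 1), M = [1, 0][-10, -6, 0]ᵀ + [0, 1][-10, -8, 0]ᵀ.
Hence T = [1, 0] ⊗ [0, 1] ⊗ [-10, -6, 0] + [0, 1] ⊗ [0, 1] ⊗ [-10, -8, 0], so rank(T) ≤ 2.
These bounds meet, so rank(T) = 2.
Check entry T[1,1,1] = -8: (0)·(1)·(-6) + (1)·(1)·(-8) = -8.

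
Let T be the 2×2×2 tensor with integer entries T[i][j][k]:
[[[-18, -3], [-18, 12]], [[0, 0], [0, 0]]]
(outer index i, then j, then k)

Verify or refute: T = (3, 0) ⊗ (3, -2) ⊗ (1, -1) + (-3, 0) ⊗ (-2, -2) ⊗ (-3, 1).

Reconstruct entry (0,0,0) from the claimed factors: Σₗ aₗ[0]bₗ[0]cₗ[0] = (3)·(3)·(1) + (-3)·(-2)·(-3) = -9, but T[0,0,0] = -18. The claim is false.

No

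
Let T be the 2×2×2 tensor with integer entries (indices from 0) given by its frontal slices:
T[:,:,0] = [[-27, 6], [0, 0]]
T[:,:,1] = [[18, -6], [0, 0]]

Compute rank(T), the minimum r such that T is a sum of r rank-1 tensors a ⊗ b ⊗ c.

Lower bound: in the mode-2 unfolding of T (rows indexed by j, columns by (i,k)) the 2×2 minor on rows j ∈ {0, 1}, columns (i,k) ∈ {(0,0), (0,1)} is det [[-27, 18], [6, -6]] = 54 ≠ 0, so that unfolding has rank ≥ 2 and hence rank(T) ≥ 2 (CP rank is at least every unfolding rank, though it can be larger).
Upper bound: T[i,:,:] = a[i]·M for every slice, with a = [1, 0] and M = [[-27, 18], [6, -6]] (rows j, columns k).
Splitting M by its rows (j = 0, 1), M = [1, 0][-27, 18]ᵀ + [0, 1][6, -6]ᵀ.
Hence T = [1, 0] ⊗ [1, 0] ⊗ [-27, 18] + [1, 0] ⊗ [0, 1] ⊗ [6, -6], so rank(T) ≤ 2.
These bounds meet, so rank(T) = 2.

2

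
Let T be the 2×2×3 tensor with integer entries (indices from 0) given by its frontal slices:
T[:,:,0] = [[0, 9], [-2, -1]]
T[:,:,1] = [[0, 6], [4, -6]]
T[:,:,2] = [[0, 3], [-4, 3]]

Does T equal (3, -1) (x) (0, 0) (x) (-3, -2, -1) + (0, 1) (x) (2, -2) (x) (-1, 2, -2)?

No

Reconstruct entry (0,1,0) from the claimed factors: Σₗ aₗ[0]bₗ[1]cₗ[0] = (3)·(0)·(-3) + (0)·(-2)·(-1) = 0, but T[0,1,0] = 9. The claim is false.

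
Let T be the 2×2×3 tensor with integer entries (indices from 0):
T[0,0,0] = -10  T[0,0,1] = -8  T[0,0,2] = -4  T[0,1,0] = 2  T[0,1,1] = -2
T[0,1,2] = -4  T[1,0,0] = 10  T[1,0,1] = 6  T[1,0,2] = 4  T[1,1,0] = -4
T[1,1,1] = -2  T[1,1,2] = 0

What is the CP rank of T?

Lower bound: the mode-3 unfolding of T (rows indexed by k, columns by (i,j) = (0,0), (0,1), (1,0), (1,1)) is [[-10, 2, 10, -4], [-8, -2, 6, -2], [-4, -4, 4, 0]].
There the 3×3 minor on rows k ∈ {0, 1, 2}, columns (i,j) ∈ {(0,0), (0,1), (1,0)} is det [[-10, 2, 10], [-8, -2, 6], [-4, -4, 4]] = 96 ≠ 0, so this unfolding has rank ≥ 3; CP rank is at least every unfolding rank, so rank(T) ≥ 3. (This is only a lower bound: in general the CP rank may exceed every unfolding rank, so we still need to exhibit 3 rank-1 terms summing to T.)
Upper bound: T is a sum of 3 rank-1 terms, T = (0, 1) ⊗ (1, 0) ⊗ (2, 2, 4) + (1, -1) ⊗ (2, -1) ⊗ (-4, -2, 0) + (1, 0) ⊗ (1, 1) ⊗ (-2, -4, -4) (one valid choice — decompositions are not unique — normalised so each a, b is primitive with positive first nonzero entry; check it by expanding all entries), so rank(T) ≤ 3.
These bounds meet, so rank(T) = 3.

3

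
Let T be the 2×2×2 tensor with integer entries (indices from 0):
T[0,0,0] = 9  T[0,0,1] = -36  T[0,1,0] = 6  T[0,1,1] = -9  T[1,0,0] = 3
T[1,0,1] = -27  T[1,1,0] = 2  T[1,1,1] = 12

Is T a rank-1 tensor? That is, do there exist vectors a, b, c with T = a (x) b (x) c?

The mode-1 unfolding of T (rows indexed by i, columns by (j,k) = (0,0), (0,1), (1,0), (1,1)) is [[9, -36, 6, -9], [3, -27, 2, 12]].
There the 2×2 minor on rows i ∈ {0, 1}, columns (j,k) ∈ {(0,0), (0,1)} is det [[9, -36], [3, -27]] = -135 ≠ 0, so this unfolding has rank ≥ 2; CP rank is at least every unfolding rank, so rank(T) ≥ 2.
In particular rank(T) ≥ 2 > 1, so T is not rank-1.

No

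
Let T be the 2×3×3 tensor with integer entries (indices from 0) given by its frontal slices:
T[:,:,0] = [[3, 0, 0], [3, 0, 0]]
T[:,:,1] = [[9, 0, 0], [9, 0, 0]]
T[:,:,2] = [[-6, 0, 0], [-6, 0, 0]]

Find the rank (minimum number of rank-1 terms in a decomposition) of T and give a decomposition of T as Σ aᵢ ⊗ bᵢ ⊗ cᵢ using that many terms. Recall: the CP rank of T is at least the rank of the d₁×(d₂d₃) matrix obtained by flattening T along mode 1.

rank(T) = 1

Lower bound: T ≠ 0 (e.g. T[0,0,0] = 3), so rank(T) ≥ 1.
Upper bound: if T = a ⊗ b ⊗ c then every fibre of T is a multiple of the corresponding factor, so read the factors off the fibres through the nonzero entry T[0,0,0] = 3.
The mode-1 fibre T[:,0,0] = [3, 3] gives a = (1, 1) (primitive direction); the mode-2 fibre T[0,:,0] = [3, 0, 0] gives b = (1, 0, 0); then c[k] = T[0,0,k] / (a[0]·b[0]) = [3, 9, -6] / 1 = (3, 9, -6).
Expanding (1, 1) ⊗ (1, 0, 0) ⊗ (3, 9, -6) reproduces all 18 entries of T, so T = (1, 1) ⊗ (1, 0, 0) ⊗ (3, 9, -6) and rank(T) ≤ 1.
These bounds meet, so rank(T) = 1.
Check entry T[0,2,2] = 0: (1)·(0)·(-6) = 0.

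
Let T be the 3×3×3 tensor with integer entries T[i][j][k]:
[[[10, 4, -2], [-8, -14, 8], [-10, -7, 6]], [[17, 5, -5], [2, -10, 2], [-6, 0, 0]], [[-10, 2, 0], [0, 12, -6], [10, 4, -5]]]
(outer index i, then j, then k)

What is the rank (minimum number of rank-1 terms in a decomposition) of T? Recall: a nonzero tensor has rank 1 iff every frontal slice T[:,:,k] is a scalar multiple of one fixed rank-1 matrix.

3

Lower bound: the mode-2 unfolding of T (rows indexed by j, columns by (i,k) = (0,0), (0,1), (0,2), (1,0), (1,1), (1,2), (2,0), (2,1), (2,2)) is [[10, 4, -2, 17, 5, -5, -10, 2, 0], [-8, -14, 8, 2, -10, 2, 0, 12, -6], [-10, -7, 6, -6, 0, 0, 10, 4, -5]].
There the 3×3 minor on rows j ∈ {0, 1, 2}, columns (i,k) ∈ {(0,0), (0,1), (0,2)} is det [[10, 4, -2], [-8, -14, 8], [-10, -7, 6]] = -240 ≠ 0, so this unfolding has rank ≥ 3; CP rank is at least every unfolding rank, so rank(T) ≥ 3. (Unfolding ranks only ever bound the CP rank from below — rank(T) can be strictly larger than all of them — so the matching upper bound has to come from an explicit 3-term decomposition.)
Upper bound: T is a sum of 3 rank-1 terms, T = [1, 2, -2] ⊗ [2, 2, -1] ⊗ [2, -1, 0] + [2, -1, -2] ⊗ [1, 2, 2] ⊗ [-1, -1, 1] + [2, 2, -1] ⊗ [2, -2, -1] ⊗ [2, 2, -1] (written with every a and b primitive with positive leading entry and the scale carried by c; CP decompositions are not unique, and this one is verified by expanding entrywise), so rank(T) ≤ 3.
These bounds meet, so rank(T) = 3.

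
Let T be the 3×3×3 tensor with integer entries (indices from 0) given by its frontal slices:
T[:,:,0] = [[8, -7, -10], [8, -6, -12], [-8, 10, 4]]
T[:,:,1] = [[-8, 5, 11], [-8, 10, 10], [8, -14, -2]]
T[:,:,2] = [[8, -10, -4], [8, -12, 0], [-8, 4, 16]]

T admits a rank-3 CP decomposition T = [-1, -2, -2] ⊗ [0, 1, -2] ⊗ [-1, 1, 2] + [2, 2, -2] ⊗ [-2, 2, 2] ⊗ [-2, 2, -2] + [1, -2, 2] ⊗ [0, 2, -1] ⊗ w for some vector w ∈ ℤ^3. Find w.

w = [0, -1, 0]

Subtract the known terms from T to get the rank-1 residual R = [1, -2, 2] ⊗ [0, 2, -1] ⊗ w, so R[i,j,k] = a[i]·b[j]·w[k]. Pick indices with nonzero a[0]·b[1] = (1)·(2) = 2. Only the fibre through (0,1,·) is needed: R[0,1,:] = T[0,1,:] − Σₗ aₗ[0]bₗ[1]cₗ = [-7, 5, -10] − (-1)·(1)·[-1, 1, 2] − (2)·(2)·[-2, 2, -2] = [0, -2, 0]. Then w[k] = R[0,1,k] / 2 for each k, giving w = [0, -2, 0] / 2 = [0, -1, 0].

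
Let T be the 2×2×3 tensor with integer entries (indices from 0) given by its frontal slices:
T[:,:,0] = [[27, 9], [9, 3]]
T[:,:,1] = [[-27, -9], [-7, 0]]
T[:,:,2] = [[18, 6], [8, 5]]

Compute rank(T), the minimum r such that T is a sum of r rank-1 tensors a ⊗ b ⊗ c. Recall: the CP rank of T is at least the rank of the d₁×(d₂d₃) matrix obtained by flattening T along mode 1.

2

Lower bound: the mode-1 unfolding of T (rows indexed by i, columns by (j,k) = (0,0), (0,1), (0,2), (1,0), (1,1), (1,2)) is [[27, -27, 18, 9, -9, 6], [9, -7, 8, 3, 0, 5]].
There the 2×2 minor on rows i ∈ {0, 1}, columns (j,k) ∈ {(0,0), (0,1)} is det [[27, -27], [9, -7]] = 54 ≠ 0, so this unfolding has rank ≥ 2; CP rank is at least every unfolding rank, so rank(T) ≥ 2. (Unfolding ranks only ever bound the CP rank from below — rank(T) can be strictly larger than all of them — so the matching upper bound has to come from an explicit 2-term decomposition.)
Upper bound — finding two terms. Write S_k = T[:,:,k] for the frontal slices: S₀ = [[27, 9], [9, 3]], S₁ = [[-27, -9], [-7, 0]], S₂ = [[18, 6], [8, 5]].
If T = a₁ ⊗ b₁ ⊗ c₁ + a₂ ⊗ b₂ ⊗ c₂ then each S_k = c₁[k]·a₁b₁ᵀ + c₂[k]·a₂b₂ᵀ. S₀ and S₁ are linearly independent, so a₁b₁ᵀ and a₂b₂ᵀ must span the same plane of matrices: they are the rank-1 matrices of the form x·S₀ + y·S₁.
det(x·S₀ + y·S₁) is 63·xy − 63·y² = 63·(x − y)(y), vanishing at (x:y) = (1:1) and (1:0).
M₁ = S₀ + S₁ = [[0, 0], [2, 3]] = [0, 1][2, 3]ᵀ and M₂ = S₀ = [[27, 9], [9, 3]] = 3·[3, 1][3, 1]ᵀ, so take a₁ = [0, 1], b₁ = [2, 3], a₂ = [3, 1], b₂ = [3, 1].
Each slice is an integer combination of E₁ = a₁b₁ᵀ and E₂ = a₂b₂ᵀ: S₀ = 3·E₂, S₁ = E₁ − 3·E₂, S₂ = E₁ + 2·E₂; reading off coefficients, c₁ = [0, 1, 1] and c₂ = [3, -3, 2].
Hence T = [0, 1] ⊗ [2, 3] ⊗ [0, 1, 1] + [3, 1] ⊗ [3, 1] ⊗ [3, -3, 2], so rank(T) ≤ 2.
These bounds meet, so rank(T) = 2.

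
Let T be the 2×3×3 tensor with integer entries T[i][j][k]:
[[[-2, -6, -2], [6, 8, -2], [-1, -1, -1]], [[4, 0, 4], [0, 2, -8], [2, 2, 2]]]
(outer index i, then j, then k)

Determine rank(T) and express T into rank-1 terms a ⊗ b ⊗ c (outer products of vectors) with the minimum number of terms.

rank(T) = 3

Lower bound: the mode-3 unfolding of T (rows indexed by k, columns by (i,j) = (0,0), (0,1), (0,2), (1,0), (1,1), (1,2)) is [[-2, 6, -1, 4, 0, 2], [-6, 8, -1, 0, 2, 2], [-2, -2, -1, 4, -8, 2]].
There the 3×3 minor on rows k ∈ {0, 1, 2}, columns (i,j) ∈ {(0,0), (0,1), (0,2)} is det [[-2, 6, -1], [-6, 8, -1], [-2, -2, -1]] = -32 ≠ 0, so this unfolding has rank ≥ 3; CP rank is at least every unfolding rank, so rank(T) ≥ 3. (Flattening ranks never certify an upper bound on CP rank; for that we must actually write T with 3 rank-1 terms.)
Upper bound: T is a sum of 3 rank-1 terms, T = [1, -2] ⊗ [2, -2, 1] ⊗ [-1, -1, -1] + [1, 1] ⊗ [0, 1, 0] ⊗ [4, 2, -4] + [1, 1] ⊗ [1, -1, 0] ⊗ [0, -4, 0] (written with every a and b primitive with positive leading entry and the scale carried by c; CP decompositions are not unique, and this one is verified by expanding entrywise), so rank(T) ≤ 3.
These bounds meet, so rank(T) = 3.
Check entry T[0,1,1] = 8: (1)·(-2)·(-1) + (1)·(1)·(2) + (1)·(-1)·(-4) = 8.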